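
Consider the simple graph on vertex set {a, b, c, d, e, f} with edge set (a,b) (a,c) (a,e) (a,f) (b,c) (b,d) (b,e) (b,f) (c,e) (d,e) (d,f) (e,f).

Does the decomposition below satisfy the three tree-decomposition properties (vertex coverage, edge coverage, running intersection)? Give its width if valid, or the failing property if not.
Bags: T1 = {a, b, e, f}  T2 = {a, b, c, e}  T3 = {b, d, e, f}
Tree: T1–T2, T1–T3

Every vertex of G appears in some bag (union = {a, b, c, d, e, f}); every edge is covered by a bag; and for each vertex v the set of bags containing v is connected in the bag tree. The decomposition is therefore valid. The largest bag has 4 vertices, so the width is 3.

Yes; width 3.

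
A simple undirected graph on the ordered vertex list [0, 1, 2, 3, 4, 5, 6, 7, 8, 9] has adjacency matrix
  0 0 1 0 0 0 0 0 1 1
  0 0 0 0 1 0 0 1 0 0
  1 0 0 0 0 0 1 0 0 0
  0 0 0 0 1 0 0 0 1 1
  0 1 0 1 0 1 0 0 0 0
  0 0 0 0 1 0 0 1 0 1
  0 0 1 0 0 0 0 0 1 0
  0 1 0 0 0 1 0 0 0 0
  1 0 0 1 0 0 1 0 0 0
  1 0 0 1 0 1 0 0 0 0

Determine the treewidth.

2

A width-2 tree decomposition is:
Bags: B1 = {2, 6, 8}  B2 = {0, 2, 8}  B3 = {0, 3, 8}  B4 = {0, 3, 9}  B5 = {3, 4, 9}  B6 = {4, 5, 9}  B7 = {1, 4, 5}  B8 = {1, 5, 7}
Tree: B1–B2, B2–B3, B3–B4, B4–B5, B5–B6, B6–B7, B7–B8
The largest bag has 3 vertices, giving width 2; this decomposition certifies tw(G) ≤ 2. The edges 6–2–0–8–6 form a cycle, so G is not a tree and its treewidth is at least 2. The upper and lower bounds meet at 2, so that is the treewidth.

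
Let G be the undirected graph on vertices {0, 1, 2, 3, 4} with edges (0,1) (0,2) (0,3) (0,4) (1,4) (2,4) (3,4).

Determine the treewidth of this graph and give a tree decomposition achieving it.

The largest bag has 3 vertices, giving width 2; this decomposition certifies tw(G) ≤ 2. For the lower bound, the 3 vertices {0, 1, 4} are pairwise adjacent, and any tree decomposition puts a clique entirely inside one bag — forcing width ≥ 2. The upper and lower bounds meet at 2, so that is the treewidth.

Treewidth 2.
Bags: B1 = {0, 3, 4}  B2 = {0, 2, 4}  B3 = {0, 1, 4}
Tree: B1–B2, B1–B3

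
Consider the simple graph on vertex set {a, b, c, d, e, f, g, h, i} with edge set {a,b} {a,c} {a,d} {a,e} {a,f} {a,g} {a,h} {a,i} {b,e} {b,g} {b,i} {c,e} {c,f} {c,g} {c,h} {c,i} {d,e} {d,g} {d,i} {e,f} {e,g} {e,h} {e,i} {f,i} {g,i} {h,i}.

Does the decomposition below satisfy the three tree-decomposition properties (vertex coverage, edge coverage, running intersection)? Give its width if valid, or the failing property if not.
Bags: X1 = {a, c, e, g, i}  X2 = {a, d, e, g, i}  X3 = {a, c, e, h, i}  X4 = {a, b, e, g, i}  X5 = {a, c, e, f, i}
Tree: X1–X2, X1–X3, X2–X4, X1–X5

Every vertex of G appears in some bag (union = {a, b, c, d, e, f, g, h, i}); every edge is covered by a bag; and for each vertex v the set of bags containing v is connected in the bag tree. The decomposition is therefore valid. The largest bag has 5 vertices, so the width is 4.

Yes; width 4.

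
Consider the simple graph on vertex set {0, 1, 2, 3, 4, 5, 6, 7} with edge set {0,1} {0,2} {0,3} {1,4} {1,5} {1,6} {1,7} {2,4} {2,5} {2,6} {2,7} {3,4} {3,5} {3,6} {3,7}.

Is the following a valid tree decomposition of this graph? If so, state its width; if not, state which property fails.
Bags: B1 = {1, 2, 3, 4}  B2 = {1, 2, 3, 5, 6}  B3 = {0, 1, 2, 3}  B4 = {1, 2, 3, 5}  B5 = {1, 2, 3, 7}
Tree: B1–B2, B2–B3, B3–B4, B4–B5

No — bags containing vertex 5 are not connected in the tree.

A tree decomposition must satisfy three properties: every vertex lies in some bag; for every edge, both endpoints lie together in some bag; and for every vertex, the bags containing it form a connected subtree. Here bags containing vertex 5 are not connected in the tree, so the decomposition is invalid.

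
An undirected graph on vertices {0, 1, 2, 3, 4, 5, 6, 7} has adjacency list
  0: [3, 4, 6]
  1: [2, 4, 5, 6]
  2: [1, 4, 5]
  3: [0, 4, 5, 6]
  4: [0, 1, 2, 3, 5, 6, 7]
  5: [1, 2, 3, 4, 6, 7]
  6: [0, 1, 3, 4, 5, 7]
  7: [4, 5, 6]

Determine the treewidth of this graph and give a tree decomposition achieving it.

Treewidth 3.
Bags: B1 = {4, 5, 6, 7}  B2 = {1, 4, 5, 6}  B3 = {3, 4, 5, 6}  B4 = {1, 2, 4, 5}  B5 = {0, 3, 4, 6}
Tree: B1–B2, B1–B3, B2–B4, B3–B5

Every bag has size at most 4, so the width is 4 − 1 = 3 and tw(G) ≤ 3. For the lower bound, the 4 vertices {0, 3, 4, 6} are pairwise adjacent, and any tree decomposition puts a clique entirely inside one bag — forcing width ≥ 3. Therefore the treewidth is 3.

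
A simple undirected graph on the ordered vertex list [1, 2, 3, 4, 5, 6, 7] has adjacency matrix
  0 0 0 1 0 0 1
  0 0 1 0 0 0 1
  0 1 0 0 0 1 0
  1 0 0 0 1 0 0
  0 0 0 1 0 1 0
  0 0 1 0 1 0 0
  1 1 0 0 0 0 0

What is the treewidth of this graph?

A width-2 tree decomposition is:
Bags: B1 = {2, 3, 6}  B2 = {2, 5, 6}  B3 = {2, 4, 5}  B4 = {1, 2, 4}  B5 = {1, 2, 7}
Tree: B1–B2, B2–B3, B3–B4, B4–B5
Each bag holds 3 vertices, so the decomposition has width 2, which upper-bounds the treewidth. Since 2–3–6–5–4–1–7–2 is a cycle in G, G is not acyclic. Forests are exactly the graphs of treewidth ≤ 1, so tw(G) ≥ 2. Therefore the treewidth is 2.

2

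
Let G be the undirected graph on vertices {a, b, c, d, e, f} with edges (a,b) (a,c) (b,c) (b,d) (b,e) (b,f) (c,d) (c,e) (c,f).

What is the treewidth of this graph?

A width-2 tree decomposition is:
Bags: B1 = {b, c, f}  B2 = {a, b, c}  B3 = {b, c, e}  B4 = {b, c, d}
Tree: B1–B2, B2–B3, B2–B4
Every bag has size at most 3, so the width is 3 − 1 = 2 and tw(G) ≤ 2. For the lower bound, the 3 vertices {b, c, d} are pairwise adjacent, and any tree decomposition puts a clique entirely inside one bag — forcing width ≥ 2. Therefore the treewidth is 2.

2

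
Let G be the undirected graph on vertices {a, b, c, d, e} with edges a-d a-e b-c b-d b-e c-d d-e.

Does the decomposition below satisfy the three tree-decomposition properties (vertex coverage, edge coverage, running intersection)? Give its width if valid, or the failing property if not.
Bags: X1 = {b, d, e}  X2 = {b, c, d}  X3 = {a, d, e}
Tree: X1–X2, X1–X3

Yes; width 2.

Every vertex of G appears in some bag (union = {a, b, c, d, e}); every edge is covered by a bag; and for each vertex v the set of bags containing v is connected in the bag tree. The decomposition is therefore valid. The largest bag has 3 vertices, so the width is 2.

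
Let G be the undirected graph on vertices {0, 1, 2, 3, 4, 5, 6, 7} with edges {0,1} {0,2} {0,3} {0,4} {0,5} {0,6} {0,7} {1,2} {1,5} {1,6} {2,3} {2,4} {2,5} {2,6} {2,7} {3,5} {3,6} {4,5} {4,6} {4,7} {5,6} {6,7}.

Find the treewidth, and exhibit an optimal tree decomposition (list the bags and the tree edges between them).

Each bag holds 5 vertices, so the decomposition has width 4, which upper-bounds the treewidth. Conversely, {0, 1, 2, 5, 6} is a clique of size 5, and the vertices of any clique must share a bag in every tree decomposition; so some bag has ≥ 5 vertices and tw(G) ≥ 4. Therefore the treewidth is 4.

Treewidth 4.
One optimal decomposition is:
Bags: B1 = {0, 2, 3, 5, 6}  B2 = {0, 2, 4, 5, 6}  B3 = {0, 1, 2, 5, 6}  B4 = {0, 2, 4, 6, 7}
Tree: B1–B2, B1–B3, B2–B4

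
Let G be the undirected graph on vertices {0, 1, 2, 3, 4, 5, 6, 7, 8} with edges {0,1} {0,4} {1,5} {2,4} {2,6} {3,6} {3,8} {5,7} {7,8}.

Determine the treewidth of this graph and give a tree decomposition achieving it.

Treewidth 2.
Bags: B1 = {3, 6, 8}  B2 = {2, 6, 8}  B3 = {2, 4, 8}  B4 = {0, 4, 8}  B5 = {0, 1, 8}  B6 = {1, 5, 8}  B7 = {5, 7, 8}
Tree: B1–B2, B2–B3, B3–B4, B4–B5, B5–B6, B6–B7

Each bag holds 3 vertices, so the decomposition has width 2, which upper-bounds the treewidth. Since 8–3–6–2–4–0–1–5–7–8 is a cycle in G, G is not acyclic. Forests are exactly the graphs of treewidth ≤ 1, so tw(G) ≥ 2. Combining the bounds, tw(G) = 2.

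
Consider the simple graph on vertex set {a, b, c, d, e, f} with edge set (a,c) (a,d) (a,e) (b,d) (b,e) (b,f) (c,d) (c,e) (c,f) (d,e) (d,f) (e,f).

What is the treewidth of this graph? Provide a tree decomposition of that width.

Treewidth 3.
One optimal decomposition is:
Bags: B1 = {c, d, e, f}  B2 = {a, c, d, e}  B3 = {b, d, e, f}
Tree: B1–B2, B1–B3

Every bag has size at most 4, so the width is 4 − 1 = 3 and tw(G) ≤ 3. On the other hand G contains the 4-clique {a, c, d, e}. A clique must lie in a single bag of any decomposition, so no decomposition can have width below 3. Hence tw(G) = 3 exactly.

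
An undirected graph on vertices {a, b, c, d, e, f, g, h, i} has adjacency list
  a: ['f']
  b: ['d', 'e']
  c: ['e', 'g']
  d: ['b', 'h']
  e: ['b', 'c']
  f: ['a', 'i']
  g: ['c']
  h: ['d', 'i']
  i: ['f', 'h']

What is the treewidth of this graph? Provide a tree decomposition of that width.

Each bag holds 2 vertices, so the decomposition has width 1, which upper-bounds the treewidth. Since G has at least one edge (e.g. a–f), it is not an edgeless graph, so tw(G) ≥ 1. The upper and lower bounds meet at 1, so that is the treewidth.

Treewidth 1.
Bags: B1 = {a, f}  B2 = {f, i}  B3 = {h, i}  B4 = {d, h}  B5 = {b, d}  B6 = {b, e}  B7 = {c, e}  B8 = {c, g}
Tree: B1–B2, B2–B3, B3–B4, B4–B5, B5–B6, B6–B7, B7–B8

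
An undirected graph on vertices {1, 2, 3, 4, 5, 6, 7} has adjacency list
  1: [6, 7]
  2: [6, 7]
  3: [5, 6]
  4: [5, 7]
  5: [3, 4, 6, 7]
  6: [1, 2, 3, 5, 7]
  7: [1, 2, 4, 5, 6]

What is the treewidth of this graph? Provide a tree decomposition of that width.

Each bag holds 3 vertices, so the decomposition has width 2, which upper-bounds the treewidth. On the other hand G contains the 3-clique {4, 5, 7}. A clique must lie in a single bag of any decomposition, so no decomposition can have width below 2. Combining the bounds, tw(G) = 2.

Treewidth 2.
One optimal decomposition is:
Bags: B1 = {5, 6, 7}  B2 = {4, 5, 7}  B3 = {1, 6, 7}  B4 = {3, 5, 6}  B5 = {2, 6, 7}
Tree: B1–B2, B1–B3, B1–B4, B3–B5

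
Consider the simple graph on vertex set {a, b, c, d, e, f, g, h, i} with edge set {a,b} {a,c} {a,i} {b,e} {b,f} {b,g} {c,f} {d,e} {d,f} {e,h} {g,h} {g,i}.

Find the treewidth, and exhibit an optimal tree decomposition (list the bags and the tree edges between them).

Treewidth 3.
One such decomposition:
Bags: B1 = {a, c, f, i}  B2 = {a, b, f, i}  B3 = {b, f, g, i}  B4 = {b, d, f, g}  B5 = {b, d, e, g}  B6 = {d, e, g, h}
Tree: B1–B2, B2–B3, B3–B4, B4–B5, B5–B6

The largest bag has 4 vertices, giving width 3; this decomposition certifies tw(G) ≤ 3. For the lower bound: the 4 vertex sets {a,c,i}, {f}, {b}, {d,e,g,h} are disjoint, each induces a connected subgraph, and every pair is joined by at least one edge of G. Contracting each set to a single vertex therefore yields K_{4} as a minor, and since treewidth is minor-monotone, tw(G) ≥ tw(K_{4}) = 3. Combining the bounds, tw(G) = 3.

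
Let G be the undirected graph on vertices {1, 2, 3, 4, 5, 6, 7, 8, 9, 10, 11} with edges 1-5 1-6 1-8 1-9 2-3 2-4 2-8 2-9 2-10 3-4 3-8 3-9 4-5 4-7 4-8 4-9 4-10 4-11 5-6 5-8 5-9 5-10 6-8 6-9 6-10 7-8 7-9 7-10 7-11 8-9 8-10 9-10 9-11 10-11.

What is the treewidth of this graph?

A width-4 tree decomposition is:
Bags: B1 = {1, 5, 6, 8, 9}  B2 = {5, 6, 8, 9, 10}  B3 = {4, 5, 8, 9, 10}  B4 = {4, 7, 8, 9, 10}  B5 = {4, 7, 9, 10, 11}  B6 = {2, 4, 8, 9, 10}  B7 = {2, 3, 4, 8, 9}
Tree: B1–B2, B2–B3, B3–B4, B4–B5, B3–B6, B6–B7
The largest bag has 5 vertices, giving width 4; this decomposition certifies tw(G) ≤ 4. Conversely, {1, 5, 6, 8, 9} is a clique of size 5, and the vertices of any clique must share a bag in every tree decomposition; so some bag has ≥ 5 vertices and tw(G) ≥ 4. The upper and lower bounds meet at 4, so that is the treewidth.

4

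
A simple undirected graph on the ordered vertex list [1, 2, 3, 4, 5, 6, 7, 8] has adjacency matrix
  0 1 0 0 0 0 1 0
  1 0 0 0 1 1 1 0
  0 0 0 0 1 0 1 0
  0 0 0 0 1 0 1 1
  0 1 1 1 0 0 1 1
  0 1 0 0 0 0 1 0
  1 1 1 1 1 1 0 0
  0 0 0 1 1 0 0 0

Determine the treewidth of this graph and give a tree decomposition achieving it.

The largest bag has 3 vertices, giving width 2; this decomposition certifies tw(G) ≤ 2. On the other hand G contains the 3-clique {4, 5, 8}. A clique must lie in a single bag of any decomposition, so no decomposition can have width below 2. Hence tw(G) = 2 exactly.

Treewidth 2.
One optimal decomposition is:
Bags: B1 = {4, 5, 7}  B2 = {4, 5, 8}  B3 = {2, 5, 7}  B4 = {2, 6, 7}  B5 = {1, 2, 7}  B6 = {3, 5, 7}
Tree: B1–B2, B1–B3, B3–B4, B4–B5, B3–B6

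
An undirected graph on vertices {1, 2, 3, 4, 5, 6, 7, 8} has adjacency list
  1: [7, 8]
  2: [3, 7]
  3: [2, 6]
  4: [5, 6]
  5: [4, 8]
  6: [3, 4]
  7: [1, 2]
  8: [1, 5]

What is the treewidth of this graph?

2

A width-2 tree decomposition is:
Bags: B1 = {2, 3, 6}  B2 = {2, 4, 6}  B3 = {2, 4, 5}  B4 = {2, 5, 8}  B5 = {1, 2, 8}  B6 = {1, 2, 7}
Tree: B1–B2, B2–B3, B3–B4, B4–B5, B5–B6
Every bag has size at most 3, so the width is 3 − 1 = 2 and tw(G) ≤ 2. Since 2–3–6–4–5–8–1–7–2 is a cycle in G, G is not acyclic. Forests are exactly the graphs of treewidth ≤ 1, so tw(G) ≥ 2. Therefore the treewidth is 2.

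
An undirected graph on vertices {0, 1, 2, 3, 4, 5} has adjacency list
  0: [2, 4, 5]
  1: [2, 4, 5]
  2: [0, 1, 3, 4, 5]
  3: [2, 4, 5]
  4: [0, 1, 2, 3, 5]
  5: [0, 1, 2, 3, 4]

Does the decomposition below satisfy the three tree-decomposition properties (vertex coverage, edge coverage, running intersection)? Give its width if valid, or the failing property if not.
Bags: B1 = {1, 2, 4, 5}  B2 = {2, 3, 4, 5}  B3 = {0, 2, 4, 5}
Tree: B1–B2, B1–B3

Yes; width 3.

Checking the three conditions: (i) the bags cover all of {0, 1, 2, 3, 4, 5}; (ii) for each edge, some bag contains both endpoints; (iii) the bags containing any fixed vertex form a subtree. All hold, so the decomposition is valid with width 4 − 1 = 3.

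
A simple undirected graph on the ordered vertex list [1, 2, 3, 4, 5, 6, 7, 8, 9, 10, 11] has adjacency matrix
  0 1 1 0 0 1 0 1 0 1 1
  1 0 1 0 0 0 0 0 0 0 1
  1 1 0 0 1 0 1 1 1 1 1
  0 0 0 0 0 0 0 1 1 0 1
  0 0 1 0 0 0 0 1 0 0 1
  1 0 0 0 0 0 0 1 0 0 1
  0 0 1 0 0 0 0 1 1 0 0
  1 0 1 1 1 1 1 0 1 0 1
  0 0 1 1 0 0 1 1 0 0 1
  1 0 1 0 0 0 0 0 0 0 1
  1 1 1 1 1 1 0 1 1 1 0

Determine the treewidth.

3

A width-3 tree decomposition is:
Bags: B1 = {3, 8, 9, 11}  B2 = {3, 7, 8, 9}  B3 = {1, 3, 8, 11}  B4 = {1, 2, 3, 11}  B5 = {4, 8, 9, 11}  B6 = {1, 3, 10, 11}  B7 = {3, 5, 8, 11}  B8 = {1, 6, 8, 11}
Tree: B1–B2, B1–B3, B3–B4, B1–B5, B3–B6, B3–B7, B3–B8
Each bag holds 4 vertices, so the decomposition has width 3, which upper-bounds the treewidth. On the other hand G contains the 4-clique {1, 3, 8, 11}. A clique must lie in a single bag of any decomposition, so no decomposition can have width below 3. Hence tw(G) = 3 exactly.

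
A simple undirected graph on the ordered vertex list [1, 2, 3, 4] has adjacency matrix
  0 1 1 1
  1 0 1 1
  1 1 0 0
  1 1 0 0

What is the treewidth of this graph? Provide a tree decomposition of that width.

Treewidth 2.
One such decomposition:
Bags: B1 = {1, 2, 4}  B2 = {1, 2, 3}
Tree: B1–B2

Each bag holds 3 vertices, so the decomposition has width 2, which upper-bounds the treewidth. For the lower bound, the 3 vertices {1, 2, 3} are pairwise adjacent, and any tree decomposition puts a clique entirely inside one bag — forcing width ≥ 2. The upper and lower bounds meet at 2, so that is the treewidth.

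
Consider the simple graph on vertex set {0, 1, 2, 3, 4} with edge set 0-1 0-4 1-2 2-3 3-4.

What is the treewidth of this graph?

A width-2 tree decomposition is:
Bags: B1 = {0, 1, 2}  B2 = {0, 2, 4}  B3 = {2, 3, 4}
Tree: B1–B2, B2–B3
Each bag holds 3 vertices, so the decomposition has width 2, which upper-bounds the treewidth. Since 2–1–0–4–3–2 is a cycle in G, G is not acyclic. Forests are exactly the graphs of treewidth ≤ 1, so tw(G) ≥ 2. Hence tw(G) = 2 exactly.

2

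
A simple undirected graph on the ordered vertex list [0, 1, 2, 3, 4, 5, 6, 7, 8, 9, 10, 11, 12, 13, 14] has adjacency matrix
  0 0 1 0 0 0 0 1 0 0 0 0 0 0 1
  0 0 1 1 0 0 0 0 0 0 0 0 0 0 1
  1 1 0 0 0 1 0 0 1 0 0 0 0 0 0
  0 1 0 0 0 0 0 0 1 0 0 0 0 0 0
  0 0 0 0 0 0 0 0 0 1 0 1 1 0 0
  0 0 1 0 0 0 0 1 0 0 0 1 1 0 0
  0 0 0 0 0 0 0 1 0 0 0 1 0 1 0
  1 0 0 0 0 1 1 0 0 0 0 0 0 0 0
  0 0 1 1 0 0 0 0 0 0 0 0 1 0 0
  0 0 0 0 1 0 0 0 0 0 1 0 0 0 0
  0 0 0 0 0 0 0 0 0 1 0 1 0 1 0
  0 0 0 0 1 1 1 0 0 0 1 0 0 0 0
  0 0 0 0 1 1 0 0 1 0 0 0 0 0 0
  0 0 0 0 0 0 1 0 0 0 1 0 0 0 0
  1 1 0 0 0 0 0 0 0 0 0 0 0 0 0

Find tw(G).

A width-3 tree decomposition is:
Bags: B1 = {1, 3, 8, 14}  B2 = {1, 2, 8, 14}  B3 = {0, 2, 8, 14}  B4 = {0, 2, 8, 12}  B5 = {0, 2, 5, 12}  B6 = {0, 5, 7, 12}  B7 = {4, 5, 7, 12}  B8 = {4, 5, 7, 11}  B9 = {4, 6, 7, 11}  B10 = {4, 6, 9, 11}  B11 = {6, 9, 10, 11}  B12 = {6, 9, 10, 13}
Tree: B1–B2, B2–B3, B3–B4, B4–B5, B5–B6, B6–B7, B7–B8, B8–B9, B9–B10, B10–B11, B11–B12
The largest bag has 4 vertices, giving width 3; this decomposition certifies tw(G) ≤ 3. For the lower bound: the 4 vertex sets {1,3,14}, {8}, {2}, {0,5,7,12} are disjoint, each induces a connected subgraph, and every pair is joined by at least one edge of G. Contracting each set to a single vertex therefore yields K_{4} as a minor, and since treewidth is minor-monotone, tw(G) ≥ tw(K_{4}) = 3. Hence tw(G) = 3 exactly.

3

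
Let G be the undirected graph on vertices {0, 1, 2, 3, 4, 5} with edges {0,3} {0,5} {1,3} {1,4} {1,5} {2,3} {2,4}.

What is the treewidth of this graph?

A width-2 tree decomposition is:
Bags: B1 = {2, 3, 4}  B2 = {1, 3, 4}  B3 = {0, 1, 3}  B4 = {0, 1, 5}
Tree: B1–B2, B2–B3, B3–B4
Each bag holds 3 vertices, so the decomposition has width 2, which upper-bounds the treewidth. Since 2–4–1–3–2 is a cycle in G, G is not acyclic. Forests are exactly the graphs of treewidth ≤ 1, so tw(G) ≥ 2. Combining the bounds, tw(G) = 2.

2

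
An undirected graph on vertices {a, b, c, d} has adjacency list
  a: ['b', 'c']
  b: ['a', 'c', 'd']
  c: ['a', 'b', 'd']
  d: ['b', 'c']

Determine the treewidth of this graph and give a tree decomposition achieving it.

Treewidth 2.
Bags: B1 = {b, c, d}  B2 = {a, b, c}
Tree: B1–B2

The largest bag has 3 vertices, giving width 2; this decomposition certifies tw(G) ≤ 2. On the other hand G contains the 3-clique {b, c, d}. A clique must lie in a single bag of any decomposition, so no decomposition can have width below 2. Combining the bounds, tw(G) = 2.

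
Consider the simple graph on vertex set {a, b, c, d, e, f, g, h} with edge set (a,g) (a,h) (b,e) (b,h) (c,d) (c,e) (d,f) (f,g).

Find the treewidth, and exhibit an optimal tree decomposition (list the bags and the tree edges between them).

Treewidth 2.
One optimal decomposition is:
Bags: B1 = {b, e, h}  B2 = {a, e, h}  B3 = {a, e, g}  B4 = {e, f, g}  B5 = {d, e, f}  B6 = {c, d, e}
Tree: B1–B2, B2–B3, B3–B4, B4–B5, B5–B6

Every bag has size at most 3, so the width is 3 − 1 = 2 and tw(G) ≤ 2. Since e–b–h–a–g–f–d–c–e is a cycle in G, G is not acyclic. Forests are exactly the graphs of treewidth ≤ 1, so tw(G) ≥ 2. Therefore the treewidth is 2.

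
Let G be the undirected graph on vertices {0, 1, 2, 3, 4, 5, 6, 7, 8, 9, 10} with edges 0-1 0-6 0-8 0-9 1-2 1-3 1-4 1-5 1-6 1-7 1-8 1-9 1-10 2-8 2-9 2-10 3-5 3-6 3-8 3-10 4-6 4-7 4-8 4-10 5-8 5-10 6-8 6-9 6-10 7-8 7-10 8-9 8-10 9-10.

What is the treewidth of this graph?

4

A width-4 tree decomposition is:
Bags: B1 = {1, 3, 5, 8, 10}  B2 = {1, 3, 6, 8, 10}  B3 = {1, 6, 8, 9, 10}  B4 = {1, 2, 8, 9, 10}  B5 = {1, 4, 6, 8, 10}  B6 = {0, 1, 6, 8, 9}  B7 = {1, 4, 7, 8, 10}
Tree: B1–B2, B2–B3, B3–B4, B3–B5, B3–B6, B5–B7
The largest bag has 5 vertices, giving width 4; this decomposition certifies tw(G) ≤ 4. On the other hand G contains the 5-clique {0, 1, 6, 8, 9}. A clique must lie in a single bag of any decomposition, so no decomposition can have width below 4. Therefore the treewidth is 4.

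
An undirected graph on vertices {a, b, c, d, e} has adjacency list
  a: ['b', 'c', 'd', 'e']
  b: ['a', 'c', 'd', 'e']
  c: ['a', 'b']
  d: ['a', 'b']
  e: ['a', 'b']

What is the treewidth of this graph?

2

A width-2 tree decomposition is:
Bags: B1 = {a, b, e}  B2 = {a, b, d}  B3 = {a, b, c}
Tree: B1–B2, B1–B3
Each bag holds 3 vertices, so the decomposition has width 2, which upper-bounds the treewidth. For the lower bound, the 3 vertices {a, b, d} are pairwise adjacent, and any tree decomposition puts a clique entirely inside one bag — forcing width ≥ 2. Combining the bounds, tw(G) = 2.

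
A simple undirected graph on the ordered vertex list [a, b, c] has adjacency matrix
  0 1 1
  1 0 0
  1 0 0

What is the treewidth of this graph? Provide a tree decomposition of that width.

Treewidth 1.
One such decomposition:
Bags: B1 = {a, c}  B2 = {a, b}
Tree: B1–B2

Every bag has size at most 2, so the width is 2 − 1 = 1 and tw(G) ≤ 1. Since G has at least one edge (e.g. a–c), it is not an edgeless graph, so tw(G) ≥ 1. Combining the bounds, tw(G) = 1.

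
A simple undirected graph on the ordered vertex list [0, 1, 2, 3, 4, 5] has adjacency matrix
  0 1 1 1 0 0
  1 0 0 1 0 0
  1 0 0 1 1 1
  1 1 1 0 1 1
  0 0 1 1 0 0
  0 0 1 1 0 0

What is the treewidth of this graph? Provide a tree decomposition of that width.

Treewidth 2.
One optimal decomposition is:
Bags: B1 = {0, 2, 3}  B2 = {2, 3, 5}  B3 = {0, 1, 3}  B4 = {2, 3, 4}
Tree: B1–B2, B1–B3, B2–B4

The largest bag has 3 vertices, giving width 2; this decomposition certifies tw(G) ≤ 2. On the other hand G contains the 3-clique {0, 1, 3}. A clique must lie in a single bag of any decomposition, so no decomposition can have width below 2. Combining the bounds, tw(G) = 2.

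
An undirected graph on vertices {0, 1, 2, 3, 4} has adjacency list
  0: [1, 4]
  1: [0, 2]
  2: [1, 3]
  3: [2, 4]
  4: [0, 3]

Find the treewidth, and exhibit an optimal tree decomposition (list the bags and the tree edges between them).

Every bag has size at most 3, so the width is 3 − 1 = 2 and tw(G) ≤ 2. The edges 2–3–4–0–1–2 form a cycle, so G is not a tree and its treewidth is at least 2. Therefore the treewidth is 2.

Treewidth 2.
One optimal decomposition is:
Bags: B1 = {2, 3, 4}  B2 = {0, 2, 4}  B3 = {0, 1, 2}
Tree: B1–B2, B2–B3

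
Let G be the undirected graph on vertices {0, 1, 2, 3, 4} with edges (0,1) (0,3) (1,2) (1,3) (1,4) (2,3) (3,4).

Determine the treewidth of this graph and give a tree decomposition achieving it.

Treewidth 2.
Bags: B1 = {0, 1, 3}  B2 = {1, 3, 4}  B3 = {1, 2, 3}
Tree: B1–B2, B2–B3

Each bag holds 3 vertices, so the decomposition has width 2, which upper-bounds the treewidth. Conversely, {0, 1, 3} is a clique of size 3, and the vertices of any clique must share a bag in every tree decomposition; so some bag has ≥ 3 vertices and tw(G) ≥ 2. The upper and lower bounds meet at 2, so that is the treewidth.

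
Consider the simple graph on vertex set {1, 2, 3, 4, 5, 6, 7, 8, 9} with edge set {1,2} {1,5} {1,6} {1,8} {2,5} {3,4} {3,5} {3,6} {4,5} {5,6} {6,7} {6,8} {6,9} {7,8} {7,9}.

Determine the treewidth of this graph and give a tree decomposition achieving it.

Treewidth 2.
Bags: B1 = {6, 7, 9}  B2 = {6, 7, 8}  B3 = {1, 6, 8}  B4 = {1, 5, 6}  B5 = {3, 5, 6}  B6 = {1, 2, 5}  B7 = {3, 4, 5}
Tree: B1–B2, B2–B3, B3–B4, B4–B5, B4–B6, B5–B7

The largest bag has 3 vertices, giving width 2; this decomposition certifies tw(G) ≤ 2. Conversely, {1, 2, 5} is a clique of size 3, and the vertices of any clique must share a bag in every tree decomposition; so some bag has ≥ 3 vertices and tw(G) ≥ 2. Hence tw(G) = 2 exactly.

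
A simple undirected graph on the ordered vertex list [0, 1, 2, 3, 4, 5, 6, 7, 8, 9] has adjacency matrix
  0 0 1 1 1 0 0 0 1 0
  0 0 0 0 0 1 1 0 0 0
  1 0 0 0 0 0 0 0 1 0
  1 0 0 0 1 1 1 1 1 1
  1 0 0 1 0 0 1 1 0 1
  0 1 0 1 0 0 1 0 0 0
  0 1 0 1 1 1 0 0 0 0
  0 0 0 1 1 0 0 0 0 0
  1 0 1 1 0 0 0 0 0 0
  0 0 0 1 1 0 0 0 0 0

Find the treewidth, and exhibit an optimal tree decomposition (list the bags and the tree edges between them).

Treewidth 2.
One optimal decomposition is:
Bags: B1 = {3, 4, 6}  B2 = {3, 4, 7}  B3 = {3, 4, 9}  B4 = {0, 3, 4}  B5 = {3, 5, 6}  B6 = {1, 5, 6}  B7 = {0, 3, 8}  B8 = {0, 2, 8}
Tree: B1–B2, B1–B3, B1–B4, B1–B5, B5–B6, B4–B7, B7–B8

Every bag has size at most 3, so the width is 3 − 1 = 2 and tw(G) ≤ 2. On the other hand G contains the 3-clique {1, 5, 6}. A clique must lie in a single bag of any decomposition, so no decomposition can have width below 2. Therefore the treewidth is 2.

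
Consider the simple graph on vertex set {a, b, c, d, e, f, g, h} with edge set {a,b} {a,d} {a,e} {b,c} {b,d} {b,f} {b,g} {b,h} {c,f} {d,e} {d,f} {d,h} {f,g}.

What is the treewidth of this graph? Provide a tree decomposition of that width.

Treewidth 2.
One such decomposition:
Bags: B1 = {b, d, f}  B2 = {b, c, f}  B3 = {a, b, d}  B4 = {a, d, e}  B5 = {b, f, g}  B6 = {b, d, h}
Tree: B1–B2, B1–B3, B3–B4, B1–B5, B3–B6

Every bag has size at most 3, so the width is 3 − 1 = 2 and tw(G) ≤ 2. For the lower bound, the 3 vertices {a, d, e} are pairwise adjacent, and any tree decomposition puts a clique entirely inside one bag — forcing width ≥ 2. Hence tw(G) = 2 exactly.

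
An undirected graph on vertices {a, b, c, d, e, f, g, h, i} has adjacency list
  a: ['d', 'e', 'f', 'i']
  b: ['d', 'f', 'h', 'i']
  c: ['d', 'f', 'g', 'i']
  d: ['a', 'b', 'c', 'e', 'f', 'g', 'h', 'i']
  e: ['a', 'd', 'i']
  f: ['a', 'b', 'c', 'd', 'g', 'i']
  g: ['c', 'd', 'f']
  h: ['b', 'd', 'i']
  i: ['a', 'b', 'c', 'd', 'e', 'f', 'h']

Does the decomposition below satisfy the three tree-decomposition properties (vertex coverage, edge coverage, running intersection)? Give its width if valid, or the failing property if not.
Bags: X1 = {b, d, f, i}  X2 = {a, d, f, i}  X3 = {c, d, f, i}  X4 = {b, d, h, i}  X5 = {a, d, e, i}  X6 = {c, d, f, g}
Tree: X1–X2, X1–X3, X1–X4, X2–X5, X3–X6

Checking the three conditions: (i) the bags cover all of {a, b, c, d, e, f, g, h, i}; (ii) for each edge, some bag contains both endpoints; (iii) the bags containing any fixed vertex form a subtree. All hold, so the decomposition is valid with width 4 − 1 = 3.

Yes; width 3.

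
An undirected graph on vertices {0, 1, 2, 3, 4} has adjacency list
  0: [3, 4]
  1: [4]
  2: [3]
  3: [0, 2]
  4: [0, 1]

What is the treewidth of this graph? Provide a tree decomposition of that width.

Treewidth 1.
One such decomposition:
Bags: B1 = {0, 3}  B2 = {0, 4}  B3 = {2, 3}  B4 = {1, 4}
Tree: B1–B2, B1–B3, B2–B4

The largest bag has 2 vertices, giving width 1; this decomposition certifies tw(G) ≤ 1. Any graph with an edge has treewidth ≥ 1, and G has the edge 3–0. Therefore the treewidth is 1.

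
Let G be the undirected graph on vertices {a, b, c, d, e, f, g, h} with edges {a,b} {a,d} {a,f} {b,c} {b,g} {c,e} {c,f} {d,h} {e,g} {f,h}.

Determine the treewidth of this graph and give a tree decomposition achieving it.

Each bag holds 3 vertices, so the decomposition has width 2, which upper-bounds the treewidth. For the lower bound, G contains the cycle d–h–f–a–d, so G is not a forest; only forests have treewidth ≤ 1, hence tw(G) ≥ 2. The upper and lower bounds meet at 2, so that is the treewidth.

Treewidth 2.
One such decomposition:
Bags: B1 = {a, d, h}  B2 = {a, f, h}  B3 = {a, b, f}  B4 = {b, c, f}  B5 = {b, c, g}  B6 = {c, e, g}
Tree: B1–B2, B2–B3, B3–B4, B4–B5, B5–B6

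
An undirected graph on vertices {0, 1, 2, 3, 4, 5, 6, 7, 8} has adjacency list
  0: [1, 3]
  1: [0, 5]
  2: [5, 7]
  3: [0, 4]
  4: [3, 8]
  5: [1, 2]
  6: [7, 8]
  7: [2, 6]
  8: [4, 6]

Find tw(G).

2

A width-2 tree decomposition is:
Bags: B1 = {6, 7, 8}  B2 = {4, 7, 8}  B3 = {3, 4, 7}  B4 = {0, 3, 7}  B5 = {0, 1, 7}  B6 = {1, 5, 7}  B7 = {2, 5, 7}
Tree: B1–B2, B2–B3, B3–B4, B4–B5, B5–B6, B6–B7
Every bag has size at most 3, so the width is 3 − 1 = 2 and tw(G) ≤ 2. The edges 7–6–8–4–3–0–1–5–2–7 form a cycle, so G is not a tree and its treewidth is at least 2. Combining the bounds, tw(G) = 2.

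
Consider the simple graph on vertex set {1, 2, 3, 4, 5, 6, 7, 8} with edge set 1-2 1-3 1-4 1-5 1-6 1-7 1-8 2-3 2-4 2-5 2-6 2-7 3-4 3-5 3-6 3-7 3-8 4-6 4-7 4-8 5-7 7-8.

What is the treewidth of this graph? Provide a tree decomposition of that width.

Treewidth 4.
Bags: B1 = {1, 3, 4, 7, 8}  B2 = {1, 2, 3, 4, 7}  B3 = {1, 2, 3, 4, 6}  B4 = {1, 2, 3, 5, 7}
Tree: B1–B2, B2–B3, B2–B4

Each bag holds 5 vertices, so the decomposition has width 4, which upper-bounds the treewidth. Conversely, {1, 3, 4, 7, 8} is a clique of size 5, and the vertices of any clique must share a bag in every tree decomposition; so some bag has ≥ 5 vertices and tw(G) ≥ 4. Hence tw(G) = 4 exactly.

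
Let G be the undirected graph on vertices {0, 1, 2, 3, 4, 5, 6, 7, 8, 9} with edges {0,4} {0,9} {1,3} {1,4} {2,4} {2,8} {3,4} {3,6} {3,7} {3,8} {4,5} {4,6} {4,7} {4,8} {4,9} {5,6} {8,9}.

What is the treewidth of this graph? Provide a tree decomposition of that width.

Treewidth 2.
One such decomposition:
Bags: B1 = {3, 4, 8}  B2 = {2, 4, 8}  B3 = {4, 8, 9}  B4 = {3, 4, 7}  B5 = {3, 4, 6}  B6 = {4, 5, 6}  B7 = {1, 3, 4}  B8 = {0, 4, 9}
Tree: B1–B2, B1–B3, B1–B4, B1–B5, B5–B6, B1–B7, B3–B8

Every bag has size at most 3, so the width is 3 − 1 = 2 and tw(G) ≤ 2. On the other hand G contains the 3-clique {0, 4, 9}. A clique must lie in a single bag of any decomposition, so no decomposition can have width below 2. Combining the bounds, tw(G) = 2.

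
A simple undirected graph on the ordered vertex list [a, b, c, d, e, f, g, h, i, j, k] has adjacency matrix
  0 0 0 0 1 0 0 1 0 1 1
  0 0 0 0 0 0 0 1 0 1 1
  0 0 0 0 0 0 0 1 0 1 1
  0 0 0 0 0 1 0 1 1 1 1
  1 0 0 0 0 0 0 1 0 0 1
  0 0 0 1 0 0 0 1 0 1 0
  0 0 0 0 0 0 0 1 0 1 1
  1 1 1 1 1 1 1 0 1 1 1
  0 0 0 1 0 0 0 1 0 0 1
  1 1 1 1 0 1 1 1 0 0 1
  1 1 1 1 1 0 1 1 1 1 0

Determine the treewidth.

A width-3 tree decomposition is:
Bags: B1 = {d, h, j, k}  B2 = {a, h, j, k}  B3 = {b, h, j, k}  B4 = {c, h, j, k}  B5 = {d, h, i, k}  B6 = {a, e, h, k}  B7 = {g, h, j, k}  B8 = {d, f, h, j}
Tree: B1–B2, B2–B3, B1–B4, B1–B5, B2–B6, B1–B7, B1–B8
Each bag holds 4 vertices, so the decomposition has width 3, which upper-bounds the treewidth. For the lower bound, the 4 vertices {d, f, h, j} are pairwise adjacent, and any tree decomposition puts a clique entirely inside one bag — forcing width ≥ 3. Therefore the treewidth is 3.

3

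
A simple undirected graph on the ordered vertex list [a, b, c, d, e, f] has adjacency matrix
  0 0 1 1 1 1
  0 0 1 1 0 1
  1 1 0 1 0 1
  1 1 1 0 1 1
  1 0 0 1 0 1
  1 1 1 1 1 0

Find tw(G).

A width-3 tree decomposition is:
Bags: B1 = {a, d, e, f}  B2 = {a, c, d, f}  B3 = {b, c, d, f}
Tree: B1–B2, B2–B3
Every bag has size at most 4, so the width is 4 − 1 = 3 and tw(G) ≤ 3. For the lower bound, the 4 vertices {a, d, e, f} are pairwise adjacent, and any tree decomposition puts a clique entirely inside one bag — forcing width ≥ 3. Combining the bounds, tw(G) = 3.

3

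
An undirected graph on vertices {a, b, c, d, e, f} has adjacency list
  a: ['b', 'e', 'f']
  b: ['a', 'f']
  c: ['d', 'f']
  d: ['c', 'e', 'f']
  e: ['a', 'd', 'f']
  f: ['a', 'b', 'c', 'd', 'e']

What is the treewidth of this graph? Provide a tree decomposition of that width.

Each bag holds 3 vertices, so the decomposition has width 2, which upper-bounds the treewidth. Conversely, {d, e, f} is a clique of size 3, and the vertices of any clique must share a bag in every tree decomposition; so some bag has ≥ 3 vertices and tw(G) ≥ 2. The upper and lower bounds meet at 2, so that is the treewidth.

Treewidth 2.
One such decomposition:
Bags: B1 = {d, e, f}  B2 = {a, e, f}  B3 = {a, b, f}  B4 = {c, d, f}
Tree: B1–B2, B2–B3, B1–B4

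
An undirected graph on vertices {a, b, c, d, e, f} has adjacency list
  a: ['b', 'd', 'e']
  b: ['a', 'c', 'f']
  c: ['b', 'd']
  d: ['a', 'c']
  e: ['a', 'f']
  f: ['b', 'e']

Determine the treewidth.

2

A width-2 tree decomposition is:
Bags: B1 = {a, e, f}  B2 = {a, b, f}  B3 = {a, b, d}  B4 = {b, c, d}
Tree: B1–B2, B2–B3, B3–B4
The largest bag has 3 vertices, giving width 2; this decomposition certifies tw(G) ≤ 2. For the lower bound, G contains the cycle e–f–b–a–e, so G is not a forest; only forests have treewidth ≤ 1, hence tw(G) ≥ 2. The upper and lower bounds meet at 2, so that is the treewidth.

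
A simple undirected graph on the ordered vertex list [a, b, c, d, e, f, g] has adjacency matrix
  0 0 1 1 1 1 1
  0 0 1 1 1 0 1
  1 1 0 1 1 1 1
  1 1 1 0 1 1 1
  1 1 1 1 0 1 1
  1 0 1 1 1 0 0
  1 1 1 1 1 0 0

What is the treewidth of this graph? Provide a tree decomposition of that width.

Treewidth 4.
One such decomposition:
Bags: B1 = {a, c, d, e, g}  B2 = {b, c, d, e, g}  B3 = {a, c, d, e, f}
Tree: B1–B2, B1–B3

The largest bag has 5 vertices, giving width 4; this decomposition certifies tw(G) ≤ 4. On the other hand G contains the 5-clique {a, c, d, e, g}. A clique must lie in a single bag of any decomposition, so no decomposition can have width below 4. Hence tw(G) = 4 exactly.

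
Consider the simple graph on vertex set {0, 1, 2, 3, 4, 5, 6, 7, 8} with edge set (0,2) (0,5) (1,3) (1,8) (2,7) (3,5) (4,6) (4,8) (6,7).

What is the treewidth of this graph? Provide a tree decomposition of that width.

Treewidth 2.
Bags: B1 = {0, 3, 5}  B2 = {0, 2, 3}  B3 = {2, 3, 7}  B4 = {3, 6, 7}  B5 = {3, 4, 6}  B6 = {3, 4, 8}  B7 = {1, 3, 8}
Tree: B1–B2, B2–B3, B3–B4, B4–B5, B5–B6, B6–B7

Each bag holds 3 vertices, so the decomposition has width 2, which upper-bounds the treewidth. Since 3–5–0–2–7–6–4–8–1–3 is a cycle in G, G is not acyclic. Forests are exactly the graphs of treewidth ≤ 1, so tw(G) ≥ 2. Hence tw(G) = 2 exactly.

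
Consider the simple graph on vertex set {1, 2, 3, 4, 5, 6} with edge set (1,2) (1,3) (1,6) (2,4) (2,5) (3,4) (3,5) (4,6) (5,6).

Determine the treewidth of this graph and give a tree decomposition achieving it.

Every bag has size at most 4, so the width is 4 − 1 = 3 and tw(G) ≤ 3. For the lower bound: the 4 vertex sets {1,2}, {3,5}, {6}, {4} are disjoint, each induces a connected subgraph, and every pair is joined by at least one edge of G. Contracting each set to a single vertex therefore yields K_{4} as a minor, and since treewidth is minor-monotone, tw(G) ≥ tw(K_{4}) = 3. The upper and lower bounds meet at 3, so that is the treewidth.

Treewidth 3.
One optimal decomposition is:
Bags: B1 = {1, 2, 3, 6}  B2 = {2, 3, 5, 6}  B3 = {2, 3, 4, 6}
Tree: B1–B2, B2–B3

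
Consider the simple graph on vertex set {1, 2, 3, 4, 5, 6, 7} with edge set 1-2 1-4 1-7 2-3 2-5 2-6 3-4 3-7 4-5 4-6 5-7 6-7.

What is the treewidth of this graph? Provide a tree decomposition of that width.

Treewidth 3.
Bags: B1 = {2, 3, 4, 7}  B2 = {1, 2, 4, 7}  B3 = {2, 4, 5, 7}  B4 = {2, 4, 6, 7}
Tree: B1–B2, B2–B3, B3–B4

The largest bag has 4 vertices, giving width 3; this decomposition certifies tw(G) ≤ 3. For the lower bound: the 4 vertex sets {3,7}, {1,2}, {4}, {5} are disjoint, each induces a connected subgraph, and every pair is joined by at least one edge of G. Contracting each set to a single vertex therefore yields K_{4} as a minor, and since treewidth is minor-monotone, tw(G) ≥ tw(K_{4}) = 3. The upper and lower bounds meet at 3, so that is the treewidth.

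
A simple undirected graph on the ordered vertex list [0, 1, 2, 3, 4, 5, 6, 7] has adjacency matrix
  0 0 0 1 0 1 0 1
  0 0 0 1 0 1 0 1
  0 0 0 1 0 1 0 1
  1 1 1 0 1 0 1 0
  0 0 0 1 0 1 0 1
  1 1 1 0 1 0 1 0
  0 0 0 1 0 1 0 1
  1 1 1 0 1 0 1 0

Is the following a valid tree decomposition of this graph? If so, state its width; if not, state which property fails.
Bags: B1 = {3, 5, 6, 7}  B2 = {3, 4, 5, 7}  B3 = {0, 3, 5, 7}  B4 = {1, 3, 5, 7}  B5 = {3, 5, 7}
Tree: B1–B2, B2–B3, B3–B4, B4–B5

No — vertex 2 appears in no bag.

A tree decomposition must satisfy three properties: every vertex lies in some bag; for every edge, both endpoints lie together in some bag; and for every vertex, the bags containing it form a connected subtree. Here vertex 2 appears in no bag, so the decomposition is invalid.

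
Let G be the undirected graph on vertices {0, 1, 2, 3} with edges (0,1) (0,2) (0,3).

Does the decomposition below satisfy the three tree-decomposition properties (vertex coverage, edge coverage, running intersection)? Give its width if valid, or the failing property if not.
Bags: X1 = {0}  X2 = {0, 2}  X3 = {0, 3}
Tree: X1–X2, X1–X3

A tree decomposition must satisfy three properties: every vertex lies in some bag; for every edge, both endpoints lie together in some bag; and for every vertex, the bags containing it form a connected subtree. Here vertex 1 appears in no bag, so the decomposition is invalid.

No — vertex 1 appears in no bag.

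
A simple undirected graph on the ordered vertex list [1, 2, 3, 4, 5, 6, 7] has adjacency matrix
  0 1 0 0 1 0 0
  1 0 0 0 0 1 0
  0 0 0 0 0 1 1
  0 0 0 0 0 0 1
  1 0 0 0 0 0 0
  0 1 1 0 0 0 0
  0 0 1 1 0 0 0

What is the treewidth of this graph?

A width-1 tree decomposition is:
Bags: B1 = {1, 5}  B2 = {1, 2}  B3 = {2, 6}  B4 = {3, 6}  B5 = {3, 7}  B6 = {4, 7}
Tree: B1–B2, B2–B3, B3–B4, B4–B5, B5–B6
Each bag holds 2 vertices, so the decomposition has width 1, which upper-bounds the treewidth. Since G has at least one edge (e.g. 5–1), it is not an edgeless graph, so tw(G) ≥ 1. Therefore the treewidth is 1.

1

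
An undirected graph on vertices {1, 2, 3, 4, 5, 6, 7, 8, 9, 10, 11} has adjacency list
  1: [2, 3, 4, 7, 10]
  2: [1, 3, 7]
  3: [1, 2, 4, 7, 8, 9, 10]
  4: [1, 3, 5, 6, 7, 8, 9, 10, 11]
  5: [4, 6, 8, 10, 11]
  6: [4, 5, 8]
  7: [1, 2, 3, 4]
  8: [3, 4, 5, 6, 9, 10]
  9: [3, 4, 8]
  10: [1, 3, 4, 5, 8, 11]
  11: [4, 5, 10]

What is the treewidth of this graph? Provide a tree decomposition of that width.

Each bag holds 4 vertices, so the decomposition has width 3, which upper-bounds the treewidth. For the lower bound, the 4 vertices {1, 2, 3, 7} are pairwise adjacent, and any tree decomposition puts a clique entirely inside one bag — forcing width ≥ 3. Hence tw(G) = 3 exactly.

Treewidth 3.
Bags: B1 = {1, 3, 4, 10}  B2 = {3, 4, 8, 10}  B3 = {1, 3, 4, 7}  B4 = {4, 5, 8, 10}  B5 = {3, 4, 8, 9}  B6 = {4, 5, 10, 11}  B7 = {1, 2, 3, 7}  B8 = {4, 5, 6, 8}
Tree: B1–B2, B1–B3, B2–B4, B2–B5, B4–B6, B3–B7, B4–B8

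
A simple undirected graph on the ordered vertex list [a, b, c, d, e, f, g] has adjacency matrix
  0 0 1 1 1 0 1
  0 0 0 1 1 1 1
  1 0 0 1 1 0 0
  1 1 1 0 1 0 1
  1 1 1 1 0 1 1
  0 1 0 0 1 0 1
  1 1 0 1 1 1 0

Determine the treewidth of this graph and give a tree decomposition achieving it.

Each bag holds 4 vertices, so the decomposition has width 3, which upper-bounds the treewidth. Conversely, {a, d, e, g} is a clique of size 4, and the vertices of any clique must share a bag in every tree decomposition; so some bag has ≥ 4 vertices and tw(G) ≥ 3. Therefore the treewidth is 3.

Treewidth 3.
One optimal decomposition is:
Bags: B1 = {b, d, e, g}  B2 = {a, d, e, g}  B3 = {a, c, d, e}  B4 = {b, e, f, g}
Tree: B1–B2, B2–B3, B1–B4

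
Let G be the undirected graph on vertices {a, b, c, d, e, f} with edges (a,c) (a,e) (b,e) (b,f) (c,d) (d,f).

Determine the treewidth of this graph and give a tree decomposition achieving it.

Every bag has size at most 3, so the width is 3 − 1 = 2 and tw(G) ≤ 2. Since e–a–c–d–f–b–e is a cycle in G, G is not acyclic. Forests are exactly the graphs of treewidth ≤ 1, so tw(G) ≥ 2. The upper and lower bounds meet at 2, so that is the treewidth.

Treewidth 2.
Bags: B1 = {a, c, e}  B2 = {c, d, e}  B3 = {d, e, f}  B4 = {b, e, f}
Tree: B1–B2, B2–B3, B3–B4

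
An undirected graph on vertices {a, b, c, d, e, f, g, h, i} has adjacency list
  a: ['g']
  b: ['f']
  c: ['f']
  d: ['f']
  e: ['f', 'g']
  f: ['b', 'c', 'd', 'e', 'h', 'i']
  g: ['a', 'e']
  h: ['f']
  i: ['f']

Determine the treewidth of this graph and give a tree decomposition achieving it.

Treewidth 1.
One such decomposition:
Bags: B1 = {d, f}  B2 = {c, f}  B3 = {e, f}  B4 = {e, g}  B5 = {f, h}  B6 = {b, f}  B7 = {f, i}  B8 = {a, g}
Tree: B1–B2, B2–B3, B3–B4, B1–B5, B5–B6, B1–B7, B4–B8

Every bag has size at most 2, so the width is 2 − 1 = 1 and tw(G) ≤ 1. Since G has at least one edge (e.g. f–d), it is not an edgeless graph, so tw(G) ≥ 1. Therefore the treewidth is 1.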